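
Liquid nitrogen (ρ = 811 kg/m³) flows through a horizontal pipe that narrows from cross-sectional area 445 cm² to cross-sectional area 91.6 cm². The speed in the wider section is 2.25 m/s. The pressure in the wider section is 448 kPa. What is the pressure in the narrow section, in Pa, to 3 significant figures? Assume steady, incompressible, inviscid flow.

Continuity gives A₁v₁ = A₂v₂, so v₂ = (445 cm²)/(91.6 cm²) × 2.25 m/s = 10.9 m/s.
Along the horizontal streamline, P + ½ρv² is constant.
P₂ = P₁ − ½ρ(v₂² − v₁²) = 448000 − ½·811·(10.9² − 2.25²) = 448000 − 46400 = 402000 Pa.

P₂ ≈ 402000 Pa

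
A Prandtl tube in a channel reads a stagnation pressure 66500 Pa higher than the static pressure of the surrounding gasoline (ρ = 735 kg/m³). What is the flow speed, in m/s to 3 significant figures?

Bernoulli between the free stream and the stagnation point: ½ρv² = P_stag − P_static.
v = √(2ΔP/ρ) = √(2·66500/735) = 13.5 m/s.

v ≈ 13.5 m/s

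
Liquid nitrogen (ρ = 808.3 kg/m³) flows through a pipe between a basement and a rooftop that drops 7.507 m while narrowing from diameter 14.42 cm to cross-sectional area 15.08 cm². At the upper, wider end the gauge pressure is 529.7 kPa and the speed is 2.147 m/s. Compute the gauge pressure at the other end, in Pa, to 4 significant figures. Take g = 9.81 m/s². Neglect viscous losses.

P₂ = 372600 Pa

Mass conservation (A₁v₁ = A₂v₂) gives v₂ = 2.147 × 163.3/15.08 = 23.25 m/s.
Applying Bernoulli between the two ends and solving for P₂: P₂ = P₁ + ½ρ(v₁² − v₂²) − ρgΔh.
P₂ = 529700 + ½·808.3·(2.147² − 23.25²) − 808.3·9.81·(−7.507) = 529700 + (-216600) − (-59530) = 372600 Pa.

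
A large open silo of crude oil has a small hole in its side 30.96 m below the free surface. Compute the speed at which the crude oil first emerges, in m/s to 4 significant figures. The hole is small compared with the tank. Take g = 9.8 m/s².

The surface is effectively still and both ends are open, so ½v² = gh and v = √(2·9.8·30.96) = 24.63 m/s.

24.63 m/s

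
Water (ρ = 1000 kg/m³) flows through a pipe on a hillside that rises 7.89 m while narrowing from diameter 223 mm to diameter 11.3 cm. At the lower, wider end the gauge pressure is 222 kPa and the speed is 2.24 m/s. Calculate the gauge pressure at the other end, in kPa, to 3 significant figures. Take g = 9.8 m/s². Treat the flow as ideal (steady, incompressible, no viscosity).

P₂ ≈ 109 kPa

By continuity, v₂ = v₁·A₁/A₂ = 2.24·(391/100) = 8.72 m/s.
Applying Bernoulli between the two ends and solving for P₂: P₂ = P₁ + ½ρ(v₁² − v₂²) − ρgΔh.
P₂ = 222000 + ½·1000·(2.24² − 8.72²) − 1000·9.8·(+7.89) = 222000 + (-35500) − (77300) = 109000 Pa.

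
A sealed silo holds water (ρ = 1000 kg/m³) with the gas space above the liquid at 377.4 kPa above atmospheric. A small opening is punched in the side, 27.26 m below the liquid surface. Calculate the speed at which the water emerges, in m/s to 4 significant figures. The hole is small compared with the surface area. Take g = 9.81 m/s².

Take point 1 at the surface (v₁ ≈ 0) and point 2 at the hole (at atmospheric pressure). Bernoulli: P₁ + ρg h = P_atm + ½ρv₂².
With P₁ − P_atm = 377400 Pa, v₂ = √(2gh + 2ΔP/ρ) = √(2·9.81·27.26 + 2·377400/1000) = 35.91 m/s.

v = 35.91 m/s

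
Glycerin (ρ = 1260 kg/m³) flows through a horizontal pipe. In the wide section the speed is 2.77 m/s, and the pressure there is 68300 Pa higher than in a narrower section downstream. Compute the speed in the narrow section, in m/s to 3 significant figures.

v₂ ≈ 10.8 m/s

With h₁ = h₂, rearranging Bernoulli gives v₂ = √(v₁² + 2ΔP/ρ).
v₂ = √(2.77² + 2·68300/1260) = √(7.67 + 108) = 10.8 m/s.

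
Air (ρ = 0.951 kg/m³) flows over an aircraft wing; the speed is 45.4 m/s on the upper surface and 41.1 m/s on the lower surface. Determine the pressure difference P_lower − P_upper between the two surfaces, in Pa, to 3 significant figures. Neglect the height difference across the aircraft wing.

The pressure is lower where the speed is higher: ΔP = ½ρ(v_up² − v_low²).
ΔP = ½·0.951·(45.4² − 41.1²) = 177 Pa.

ΔP ≈ 177 Pa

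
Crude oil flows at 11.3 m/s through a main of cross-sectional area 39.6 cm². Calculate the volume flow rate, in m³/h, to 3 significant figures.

161 m³/h

Q = A·v = 0.00396 m² × 11.3 m/s = 0.0447 m³/s.
Converting: 0.0447 m³/s × 3600 = 161 m³/h.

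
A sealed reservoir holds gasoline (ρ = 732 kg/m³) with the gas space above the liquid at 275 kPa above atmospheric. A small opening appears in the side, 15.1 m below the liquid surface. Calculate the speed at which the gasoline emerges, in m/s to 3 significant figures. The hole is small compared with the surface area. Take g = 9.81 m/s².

v = 32.4 m/s

Take point 1 at the surface (v₁ ≈ 0) and point 2 at the hole (at atmospheric pressure). Bernoulli: P₁ + ρg h = P_atm + ½ρv₂².
With P₁ − P_atm = 275000 Pa, v₂ = √(2gh + 2ΔP/ρ) = √(2·9.81·15.1 + 2·275000/732) = 32.4 m/s.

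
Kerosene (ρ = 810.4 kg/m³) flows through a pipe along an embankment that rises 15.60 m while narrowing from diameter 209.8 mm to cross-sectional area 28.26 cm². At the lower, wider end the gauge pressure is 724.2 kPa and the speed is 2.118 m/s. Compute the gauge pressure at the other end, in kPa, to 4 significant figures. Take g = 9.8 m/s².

Mass conservation (A₁v₁ = A₂v₂) gives v₂ = 2.118 × 345.7/28.26 = 25.91 m/s.
Bernoulli: P₁ + ½ρv₁² + ρg h₁ = P₂ + ½ρv₂² + ρg h₂, so P₂ = P₁ + ½ρ(v₁² − v₂²) − ρg(h₂ − h₁).
P₂ = 724200 + ½·810.4·(2.118² − 25.91²) − 810.4·9.8·(+15.60) = 724200 + (-270200) − (123900) = 330100 Pa.

P₂ = 330.1 kPa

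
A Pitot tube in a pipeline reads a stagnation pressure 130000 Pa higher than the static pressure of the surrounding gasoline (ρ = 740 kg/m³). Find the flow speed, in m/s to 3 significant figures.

v ≈ 18.7 m/s

The dynamic pressure equals the rise in static pressure at the stagnation point: ΔP = ½ρv².
v = √(2ΔP/ρ) = √(2·130000/740) = 18.7 m/s.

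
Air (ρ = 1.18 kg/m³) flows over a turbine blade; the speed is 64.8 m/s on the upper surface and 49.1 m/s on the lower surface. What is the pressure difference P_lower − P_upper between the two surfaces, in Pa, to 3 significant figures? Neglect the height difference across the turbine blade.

Bernoulli (same height): P_lower − P_upper = ½ρ(v_upper² − v_lower²).
ΔP = ½·1.18·(64.8² − 49.1²) = 1060 Pa.

1060 Pa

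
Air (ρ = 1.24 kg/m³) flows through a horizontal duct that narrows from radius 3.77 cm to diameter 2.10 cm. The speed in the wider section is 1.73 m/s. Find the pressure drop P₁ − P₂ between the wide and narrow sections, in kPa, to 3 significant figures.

Continuity gives A₁v₁ = A₂v₂, so v₂ = (44.7 cm²)/(3.46 cm²) × 1.73 m/s = 22.3 m/s.
Bernoulli (h₁ = h₂): P₁ − P₂ = ½ρ(v₂² − v₁²).
P₁ − P₂ = ½·1.24·(22.3² − 1.73²) = ½·1.24·494 = 307 Pa.

ΔP = 0.307 kPa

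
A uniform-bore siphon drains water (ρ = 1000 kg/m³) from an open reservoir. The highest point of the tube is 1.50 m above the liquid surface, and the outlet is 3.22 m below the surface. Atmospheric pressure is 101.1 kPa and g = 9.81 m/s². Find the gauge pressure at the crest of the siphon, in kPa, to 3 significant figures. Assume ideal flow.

P_gauge = -46.3 kPa

Bernoulli surface→outlet gives ½v² = g·h_out, so v = √(2·9.81·3.22) = 7.95 m/s.
With constant cross-section the crest speed equals v; applying Bernoulli from the surface up to the crest, P_top = P_atm − ½ρv² − ρg·h_top.
P_top = 101100 − ½·1000·7.95² − 1000·9.81·1.50 = 54800 Pa. So P_gauge = P_top − P_atm = -46300 Pa.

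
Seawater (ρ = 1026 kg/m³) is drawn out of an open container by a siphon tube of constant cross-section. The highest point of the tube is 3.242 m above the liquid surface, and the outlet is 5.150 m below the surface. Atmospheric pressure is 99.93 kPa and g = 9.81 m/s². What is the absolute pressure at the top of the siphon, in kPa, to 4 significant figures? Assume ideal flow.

The outlet speed comes from Torricelli: v = √(2g·5.150) = 10.05 m/s.
The bore is uniform, so the speed at the crest is the same v. Bernoulli surface→crest: P_atm = P_top + ½ρv² + ρg·h_top.
P_top = 99930 − ½·1026·10.05² − 1026·9.81·3.242 = 15460 Pa.

P_top ≈ 15.46 kPa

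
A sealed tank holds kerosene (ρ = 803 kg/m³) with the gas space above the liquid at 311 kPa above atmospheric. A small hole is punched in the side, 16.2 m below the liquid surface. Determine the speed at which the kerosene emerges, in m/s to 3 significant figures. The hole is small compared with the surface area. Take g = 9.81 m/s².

Take point 1 at the surface (v₁ ≈ 0) and point 2 at the hole (at atmospheric pressure). Bernoulli: P₁ + ρg h = P_atm + ½ρv₂².
With P₁ − P_atm = 311000 Pa, v₂ = √(2gh + 2ΔP/ρ) = √(2·9.81·16.2 + 2·311000/803) = 33.1 m/s.

v = 33.1 m/s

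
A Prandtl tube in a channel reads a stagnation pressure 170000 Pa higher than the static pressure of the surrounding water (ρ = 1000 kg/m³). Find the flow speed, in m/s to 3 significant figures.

v ≈ 18.4 m/s

The dynamic pressure equals the rise in static pressure at the stagnation point: ΔP = ½ρv².
v = √(2ΔP/ρ) = √(2·170000/1000) = 18.4 m/s.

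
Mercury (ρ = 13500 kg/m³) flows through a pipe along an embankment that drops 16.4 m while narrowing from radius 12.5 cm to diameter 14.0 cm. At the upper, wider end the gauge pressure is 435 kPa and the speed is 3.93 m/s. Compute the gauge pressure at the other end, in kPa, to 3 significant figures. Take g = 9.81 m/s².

By continuity, v₂ = v₁·A₁/A₂ = 3.93·(491/154) = 12.5 m/s.
Bernoulli: P₁ + ½ρv₁² + ρg h₁ = P₂ + ½ρv₂² + ρg h₂, so P₂ = P₁ + ½ρ(v₁² − v₂²) − ρg(h₂ − h₁).
P₂ = 435000 + ½·13500·(3.93² − 12.5²) − 13500·9.81·(−16.4) = 435000 + (-956000) − (-2170000) = 1650000 Pa.

P₂ ≈ 1650 kPa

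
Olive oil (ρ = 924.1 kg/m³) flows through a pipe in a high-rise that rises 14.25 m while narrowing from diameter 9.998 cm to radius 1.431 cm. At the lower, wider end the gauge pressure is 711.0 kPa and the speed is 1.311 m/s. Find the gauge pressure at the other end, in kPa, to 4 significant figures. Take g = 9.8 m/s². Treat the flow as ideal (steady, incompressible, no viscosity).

P₂ ≈ 464.5 kPa

The volume flow rate is constant, so v₂ = (A₁/A₂)v₁ = (78.51/6.433)·1.311 = 16.00 m/s.
Applying Bernoulli between the two ends and solving for P₂: P₂ = P₁ + ½ρ(v₁² − v₂²) − ρgΔh.
P₂ = 711000 + ½·924.1·(1.311² − 16.00²) − 924.1·9.8·(+14.25) = 711000 + (-117500) − (129100) = 464500 Pa.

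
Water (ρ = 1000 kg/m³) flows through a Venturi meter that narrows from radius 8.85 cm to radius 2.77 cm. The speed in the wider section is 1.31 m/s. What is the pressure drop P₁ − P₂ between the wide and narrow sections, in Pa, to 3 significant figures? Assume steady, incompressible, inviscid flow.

By continuity, v₂ = v₁·A₁/A₂ = 1.31·(246/24.1) = 13.4 m/s.
Bernoulli (h₁ = h₂): P₁ − P₂ = ½ρ(v₂² − v₁²).
P₁ − P₂ = ½·1000·(13.4² − 1.31²) = ½·1000·177 = 88500 Pa.

ΔP = 88500 Pa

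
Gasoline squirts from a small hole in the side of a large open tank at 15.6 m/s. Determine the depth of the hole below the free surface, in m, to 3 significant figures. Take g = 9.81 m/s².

12.4 m

Inverting v = √(2gh) gives h = v² / 2g.
h = 15.6²/(2·9.81) = 243/19.62 = 12.4 m.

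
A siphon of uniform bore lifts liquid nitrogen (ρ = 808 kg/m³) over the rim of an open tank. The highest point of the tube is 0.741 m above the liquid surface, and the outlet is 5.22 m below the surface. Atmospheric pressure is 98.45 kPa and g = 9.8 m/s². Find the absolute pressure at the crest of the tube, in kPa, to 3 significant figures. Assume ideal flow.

Bernoulli surface→outlet gives ½v² = g·h_out, so v = √(2·9.8·5.22) = 10.1 m/s.
With constant cross-section the crest speed equals v; applying Bernoulli from the surface up to the crest, P_top = P_atm − ½ρv² − ρg·h_top.
P_top = 98450 − ½·808·10.1² − 808·9.8·0.741 = 51200 Pa.

P_top = 51.2 kPa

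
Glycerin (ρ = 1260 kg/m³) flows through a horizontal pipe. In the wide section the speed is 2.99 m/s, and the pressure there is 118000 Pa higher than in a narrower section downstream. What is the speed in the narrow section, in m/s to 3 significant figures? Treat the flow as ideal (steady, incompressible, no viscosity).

Horizontal Bernoulli: P₁ + ½ρv₁² = P₂ + ½ρv₂², so v₂² = v₁² + 2(P₁ − P₂)/ρ.
v₂ = √(2.99² + 2·118000/1260) = √(8.94 + 187) = 14.0 m/s.

v₂ = 14.0 m/s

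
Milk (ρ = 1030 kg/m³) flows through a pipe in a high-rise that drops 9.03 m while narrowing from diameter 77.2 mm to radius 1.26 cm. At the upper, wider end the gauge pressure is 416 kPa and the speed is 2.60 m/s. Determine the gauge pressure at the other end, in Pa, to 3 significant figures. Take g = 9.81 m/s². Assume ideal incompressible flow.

By continuity, v₂ = v₁·A₁/A₂ = 2.60·(46.8/4.99) = 24.4 m/s.
Energy conservation along the streamline gives P₂ = P₁ − ½ρ(v₂² − v₁²) − ρg(h₂ − h₁).
P₂ = 416000 + ½·1030·(2.60² − 24.4²) − 1030·9.81·(−9.03) = 416000 + (-303000) − (-91200) = 204000 Pa.

P₂ = 204000 Pa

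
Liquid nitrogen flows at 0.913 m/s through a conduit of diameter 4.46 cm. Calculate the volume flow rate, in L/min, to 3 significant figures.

Q = A·v = 0.00156 m² × 0.913 m/s = 0.00143 m³/s.
Converting: 0.00143 m³/s × 60000 = 85.6 L/min.

85.6 L/min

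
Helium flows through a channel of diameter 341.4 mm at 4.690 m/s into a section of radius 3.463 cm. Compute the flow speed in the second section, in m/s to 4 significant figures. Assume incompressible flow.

By continuity, v₂ = v₁·A₁/A₂ = 4.690·(915.4/37.68) = 114.0 m/s.

v₂ = 114.0 m/s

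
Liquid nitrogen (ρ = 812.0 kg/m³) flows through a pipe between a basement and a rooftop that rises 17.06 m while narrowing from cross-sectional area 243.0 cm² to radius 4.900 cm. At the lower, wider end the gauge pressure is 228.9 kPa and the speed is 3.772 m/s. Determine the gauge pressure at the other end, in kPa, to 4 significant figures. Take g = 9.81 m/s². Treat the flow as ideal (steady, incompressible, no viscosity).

38.83 kPa

By continuity, v₂ = v₁·A₁/A₂ = 3.772·(243.0/75.43) = 12.15 m/s.
Applying Bernoulli between the two ends and solving for P₂: P₂ = P₁ + ½ρ(v₁² − v₂²) − ρgΔh.
P₂ = 228900 + ½·812.0·(3.772² − 12.15²) − 812.0·9.81·(+17.06) = 228900 + (-54170) − (135900) = 38830 Pa.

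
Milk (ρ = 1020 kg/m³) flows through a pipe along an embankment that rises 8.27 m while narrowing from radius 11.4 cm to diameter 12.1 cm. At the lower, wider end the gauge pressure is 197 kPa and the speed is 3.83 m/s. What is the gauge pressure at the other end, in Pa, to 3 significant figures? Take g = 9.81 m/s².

Continuity gives A₁v₁ = A₂v₂, so v₂ = (408 cm²)/(115 cm²) × 3.83 m/s = 13.6 m/s.
Applying Bernoulli between the two ends and solving for P₂: P₂ = P₁ + ½ρ(v₁² − v₂²) − ρgΔh.
P₂ = 197000 + ½·1020·(3.83² − 13.6²) − 1020·9.81·(+8.27) = 197000 + (-86800) − (82800) = 27400 Pa.

P₂ = 27400 Pa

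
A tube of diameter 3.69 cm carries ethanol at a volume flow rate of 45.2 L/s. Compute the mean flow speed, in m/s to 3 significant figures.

v ≈ 42.3 m/s

Q = 45.2 L/s = 0.0452 m³/s.
v = Q/A = 0.0452 / 0.00107 = 42.3 m/s.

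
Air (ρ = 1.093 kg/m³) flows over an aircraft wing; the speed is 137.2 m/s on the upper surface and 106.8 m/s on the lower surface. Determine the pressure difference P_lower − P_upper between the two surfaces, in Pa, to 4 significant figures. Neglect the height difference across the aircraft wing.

ΔP = 4054 Pa

With negligible Δh, P + ½ρv² is constant, so P_low − P_up = ½ρ(v_up² − v_low²).
ΔP = ½·1.093·(137.2² − 106.8²) = 4054 Pa.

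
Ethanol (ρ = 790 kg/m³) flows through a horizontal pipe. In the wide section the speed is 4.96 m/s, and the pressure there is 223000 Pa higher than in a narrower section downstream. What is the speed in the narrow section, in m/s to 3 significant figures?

Horizontal Bernoulli: P₁ + ½ρv₁² = P₂ + ½ρv₂², so v₂² = v₁² + 2(P₁ − P₂)/ρ.
v₂ = √(4.96² + 2·223000/790) = √(24.6 + 565) = 24.3 m/s.

v₂ = 24.3 m/s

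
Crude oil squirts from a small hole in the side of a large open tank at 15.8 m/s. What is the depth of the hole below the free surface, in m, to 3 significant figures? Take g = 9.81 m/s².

Torricelli: v = √(2gh), so h = v²/(2g).
h = 15.8²/(2·9.81) = 250/19.62 = 12.7 m.

h = 12.7 m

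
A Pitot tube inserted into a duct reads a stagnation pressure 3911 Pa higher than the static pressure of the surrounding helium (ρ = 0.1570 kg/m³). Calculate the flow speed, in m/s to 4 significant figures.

Bernoulli between the free stream and the stagnation point: ½ρv² = P_stag − P_static.
v = √(2ΔP/ρ) = √(2·3911/0.1570) = 223.2 m/s.

v ≈ 223.2 m/s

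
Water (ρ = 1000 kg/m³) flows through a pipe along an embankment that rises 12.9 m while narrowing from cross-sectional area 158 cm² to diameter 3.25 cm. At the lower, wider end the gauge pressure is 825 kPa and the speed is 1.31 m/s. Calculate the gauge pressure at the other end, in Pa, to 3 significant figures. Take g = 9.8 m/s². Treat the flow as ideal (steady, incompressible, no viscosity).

The volume flow rate is constant, so v₂ = (A₁/A₂)v₁ = (158/8.30)·1.31 = 25.0 m/s.
Bernoulli: P₁ + ½ρv₁² + ρg h₁ = P₂ + ½ρv₂² + ρg h₂, so P₂ = P₁ + ½ρ(v₁² − v₂²) − ρg(h₂ − h₁).
P₂ = 825000 + ½·1000·(1.31² − 25.0²) − 1000·9.8·(+12.9) = 825000 + (-310000) − (126000) = 388000 Pa.

P₂ ≈ 388000 Pa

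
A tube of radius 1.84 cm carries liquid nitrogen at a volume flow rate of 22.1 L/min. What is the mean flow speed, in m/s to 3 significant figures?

Q = 22.1 L/min = 0.000368 m³/s.
v = Q/A = 0.000368 / 0.00106 = 0.346 m/s.

v ≈ 0.346 m/s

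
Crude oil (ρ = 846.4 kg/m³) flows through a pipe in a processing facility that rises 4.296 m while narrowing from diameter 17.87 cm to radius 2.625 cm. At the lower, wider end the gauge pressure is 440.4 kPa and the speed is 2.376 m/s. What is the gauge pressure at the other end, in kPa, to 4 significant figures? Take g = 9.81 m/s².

P₂ ≈ 86.42 kPa

Mass conservation (A₁v₁ = A₂v₂) gives v₂ = 2.376 × 250.8/21.65 = 27.53 m/s.
Bernoulli: P₁ + ½ρv₁² + ρg h₁ = P₂ + ½ρv₂² + ρg h₂, so P₂ = P₁ + ½ρ(v₁² − v₂²) − ρg(h₂ − h₁).
P₂ = 440400 + ½·846.4·(2.376² − 27.53²) − 846.4·9.81·(+4.296) = 440400 + (-318300) − (35670) = 86420 Pa.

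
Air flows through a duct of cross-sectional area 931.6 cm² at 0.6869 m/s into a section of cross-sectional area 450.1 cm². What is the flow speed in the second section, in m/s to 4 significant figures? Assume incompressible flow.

1.422 m/s

By continuity, v₂ = v₁·A₁/A₂ = 0.6869·(931.6/450.1) = 1.422 m/s.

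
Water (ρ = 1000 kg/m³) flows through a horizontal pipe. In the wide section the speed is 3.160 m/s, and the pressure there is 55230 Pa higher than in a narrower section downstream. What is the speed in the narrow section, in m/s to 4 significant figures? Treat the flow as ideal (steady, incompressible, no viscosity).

v₂ ≈ 10.97 m/s

Horizontal Bernoulli: P₁ + ½ρv₁² = P₂ + ½ρv₂², so v₂² = v₁² + 2(P₁ − P₂)/ρ.
v₂ = √(3.160² + 2·55230/1000) = √(9.986 + 110.5) = 10.97 m/s.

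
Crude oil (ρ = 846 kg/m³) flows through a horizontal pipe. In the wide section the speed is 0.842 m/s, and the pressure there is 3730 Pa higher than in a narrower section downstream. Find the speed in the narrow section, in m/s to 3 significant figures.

v₂ = 3.09 m/s

With h₁ = h₂, rearranging Bernoulli gives v₂ = √(v₁² + 2ΔP/ρ).
v₂ = √(0.842² + 2·3730/846) = √(0.709 + 8.82) = 3.09 m/s.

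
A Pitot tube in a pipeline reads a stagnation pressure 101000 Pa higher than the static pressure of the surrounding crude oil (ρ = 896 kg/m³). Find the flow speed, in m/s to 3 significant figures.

The dynamic pressure equals the rise in static pressure at the stagnation point: ΔP = ½ρv².
v = √(2ΔP/ρ) = √(2·101000/896) = 15.0 m/s.

v ≈ 15.0 m/s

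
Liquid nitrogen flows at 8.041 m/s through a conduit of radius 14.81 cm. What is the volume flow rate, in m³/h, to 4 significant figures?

Q = A·v = 0.06891 m² × 8.041 m/s = 0.5541 m³/s.
Converting: 0.5541 m³/s × 3600 = 1995 m³/h.

Q ≈ 1995 m³/h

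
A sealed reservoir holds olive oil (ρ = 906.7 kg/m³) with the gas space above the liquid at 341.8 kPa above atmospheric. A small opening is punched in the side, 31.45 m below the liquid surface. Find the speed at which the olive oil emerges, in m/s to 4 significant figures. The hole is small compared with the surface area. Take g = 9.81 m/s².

37.03 m/s

Take point 1 at the surface (v₁ ≈ 0) and point 2 at the hole (at atmospheric pressure). Bernoulli: P₁ + ρg h = P_atm + ½ρv₂².
With P₁ − P_atm = 341800 Pa, v₂ = √(2gh + 2ΔP/ρ) = √(2·9.81·31.45 + 2·341800/906.7) = 37.03 m/s.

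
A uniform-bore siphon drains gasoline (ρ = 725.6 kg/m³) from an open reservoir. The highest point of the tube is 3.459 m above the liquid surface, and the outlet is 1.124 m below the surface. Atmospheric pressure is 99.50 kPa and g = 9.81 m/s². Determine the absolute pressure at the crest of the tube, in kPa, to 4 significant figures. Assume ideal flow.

66.88 kPa

Bernoulli surface→outlet gives ½v² = g·h_out, so v = √(2·9.81·1.124) = 4.696 m/s.
Continuity keeps v the same throughout the tube; from surface to crest, P_atm + 0 = P_top + ½ρv² + ρg·h_top.
P_top = 99500 − ½·725.6·4.696² − 725.6·9.81·3.459 = 66880 Pa.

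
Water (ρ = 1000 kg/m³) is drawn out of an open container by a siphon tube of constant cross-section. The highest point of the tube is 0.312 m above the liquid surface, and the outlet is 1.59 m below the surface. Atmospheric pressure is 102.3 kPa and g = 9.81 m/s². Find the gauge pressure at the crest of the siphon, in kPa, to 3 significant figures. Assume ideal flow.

P_gauge = -18.7 kPa

The outlet speed comes from Torricelli: v = √(2g·1.59) = 5.59 m/s.
The bore is uniform, so the speed at the crest is the same v. Bernoulli surface→crest: P_atm = P_top + ½ρv² + ρg·h_top.
P_top = 102300 − ½·1000·5.59² − 1000·9.81·0.312 = 83600 Pa. So P_gauge = P_top − P_atm = -18700 Pa.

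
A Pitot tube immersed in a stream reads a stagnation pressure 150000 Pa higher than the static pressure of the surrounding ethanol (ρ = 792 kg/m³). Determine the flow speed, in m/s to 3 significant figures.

v ≈ 19.5 m/s

The dynamic pressure equals the rise in static pressure at the stagnation point: ΔP = ½ρv².
v = √(2ΔP/ρ) = √(2·150000/792) = 19.5 m/s.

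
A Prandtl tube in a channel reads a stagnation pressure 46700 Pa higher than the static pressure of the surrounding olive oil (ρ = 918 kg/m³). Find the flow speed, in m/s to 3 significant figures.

At the stagnation point the flow is brought to rest, so Bernoulli gives P_stag − P_static = ½ρv².
v = √(2ΔP/ρ) = √(2·46700/918) = 10.1 m/s.

v ≈ 10.1 m/s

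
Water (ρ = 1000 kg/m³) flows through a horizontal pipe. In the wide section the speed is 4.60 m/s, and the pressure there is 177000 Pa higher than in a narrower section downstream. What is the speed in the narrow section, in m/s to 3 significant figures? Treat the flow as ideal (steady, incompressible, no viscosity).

v₂ ≈ 19.4 m/s

Along the level pipe P + ½ρv² is conserved, hence v₂² = v₁² + 2(P₁ − P₂)/ρ.
v₂ = √(4.60² + 2·177000/1000) = √(21.2 + 354) = 19.4 m/s.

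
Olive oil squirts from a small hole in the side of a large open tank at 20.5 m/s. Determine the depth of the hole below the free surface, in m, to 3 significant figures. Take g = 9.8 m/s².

Torricelli: v = √(2gh), so h = v²/(2g).
h = 20.5²/(2·9.8) = 420/19.60 = 21.4 m.

h = 21.4 m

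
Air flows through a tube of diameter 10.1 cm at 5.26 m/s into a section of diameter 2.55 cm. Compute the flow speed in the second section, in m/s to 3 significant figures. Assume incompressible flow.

The volume flow rate is constant, so v₂ = (A₁/A₂)v₁ = (80.1/5.11)·5.26 = 82.5 m/s.

82.5 m/s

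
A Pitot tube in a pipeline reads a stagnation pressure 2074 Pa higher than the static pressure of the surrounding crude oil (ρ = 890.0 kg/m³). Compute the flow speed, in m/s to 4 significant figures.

Bernoulli between the free stream and the stagnation point: ½ρv² = P_stag − P_static.
v = √(2ΔP/ρ) = √(2·2074/890.0) = 2.159 m/s.

v ≈ 2.159 m/s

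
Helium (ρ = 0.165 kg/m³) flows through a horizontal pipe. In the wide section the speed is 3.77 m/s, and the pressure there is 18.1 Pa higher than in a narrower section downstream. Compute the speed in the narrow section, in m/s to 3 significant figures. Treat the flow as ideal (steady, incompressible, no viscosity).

v₂ ≈ 15.3 m/s

With h₁ = h₂, rearranging Bernoulli gives v₂ = √(v₁² + 2ΔP/ρ).
v₂ = √(3.77² + 2·18.1/0.165) = √(14.2 + 219) = 15.3 m/s.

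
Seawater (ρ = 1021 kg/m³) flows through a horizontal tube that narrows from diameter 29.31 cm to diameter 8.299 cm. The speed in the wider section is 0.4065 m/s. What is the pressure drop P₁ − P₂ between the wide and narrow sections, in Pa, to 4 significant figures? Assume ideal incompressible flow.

Mass conservation (A₁v₁ = A₂v₂) gives v₂ = 0.4065 × 674.7/54.09 = 5.070 m/s.
Along the horizontal streamline, P + ½ρv² is constant.
P₁ − P₂ = ½·1021·(5.070² − 0.4065²) = ½·1021·25.54 = 13040 Pa.

ΔP ≈ 13040 Pa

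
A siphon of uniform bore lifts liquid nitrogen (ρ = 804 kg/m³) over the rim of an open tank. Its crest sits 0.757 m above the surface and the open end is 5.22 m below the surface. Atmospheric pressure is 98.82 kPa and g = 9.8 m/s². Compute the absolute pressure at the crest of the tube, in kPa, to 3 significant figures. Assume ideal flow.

P_top = 51.7 kPa

The outlet speed comes from Torricelli: v = √(2g·5.22) = 10.1 m/s.
Continuity keeps v the same throughout the tube; from surface to crest, P_atm + 0 = P_top + ½ρv² + ρg·h_top.
P_top = 98820 − ½·804·10.1² − 804·9.8·0.757 = 51700 Pa.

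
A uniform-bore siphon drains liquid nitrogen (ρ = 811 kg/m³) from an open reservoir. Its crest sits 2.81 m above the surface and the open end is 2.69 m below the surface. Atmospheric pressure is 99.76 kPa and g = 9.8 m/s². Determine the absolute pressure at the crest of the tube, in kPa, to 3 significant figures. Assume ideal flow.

From the surface to the outlet (both open to atmosphere, surface at rest): v = √(2g·h_out) = √(2·9.8·2.69) = 7.26 m/s.
Continuity keeps v the same throughout the tube; from surface to crest, P_atm + 0 = P_top + ½ρv² + ρg·h_top.
P_top = 99760 − ½·811·7.26² − 811·9.8·2.81 = 56000 Pa.

P_top ≈ 56.0 kPa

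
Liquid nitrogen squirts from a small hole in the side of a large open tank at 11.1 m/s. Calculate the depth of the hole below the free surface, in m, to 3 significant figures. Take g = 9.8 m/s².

Torricelli: v = √(2gh), so h = v²/(2g).
h = 11.1²/(2·9.8) = 123/19.60 = 6.29 m.

h ≈ 6.29 m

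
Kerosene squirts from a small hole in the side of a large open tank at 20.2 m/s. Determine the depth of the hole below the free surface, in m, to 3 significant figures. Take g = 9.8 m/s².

For a small hole in a large open tank, ½v² = gh, giving h = v²/(2g).
h = 20.2²/(2·9.8) = 408/19.60 = 20.8 m.

20.8 m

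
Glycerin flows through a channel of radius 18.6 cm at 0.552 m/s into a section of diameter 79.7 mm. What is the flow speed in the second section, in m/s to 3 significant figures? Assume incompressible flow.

Continuity gives A₁v₁ = A₂v₂, so v₂ = (1090 cm²)/(49.9 cm²) × 0.552 m/s = 12.0 m/s.

v₂ ≈ 12.0 m/s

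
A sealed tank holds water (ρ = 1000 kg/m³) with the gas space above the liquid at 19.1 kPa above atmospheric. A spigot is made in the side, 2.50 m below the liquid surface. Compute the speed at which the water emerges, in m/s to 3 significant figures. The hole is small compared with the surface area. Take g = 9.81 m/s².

Take point 1 at the surface (v₁ ≈ 0) and point 2 at the hole (at atmospheric pressure). Bernoulli: P₁ + ρg h = P_atm + ½ρv₂².
With P₁ − P_atm = 19100 Pa, v₂ = √(2gh + 2ΔP/ρ) = √(2·9.81·2.50 + 2·19100/1000) = 9.34 m/s.

v ≈ 9.34 m/s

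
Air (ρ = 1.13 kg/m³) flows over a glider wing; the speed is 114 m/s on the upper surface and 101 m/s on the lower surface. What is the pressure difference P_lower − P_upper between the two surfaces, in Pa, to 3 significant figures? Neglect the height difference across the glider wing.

ΔP ≈ 1580 Pa

With negligible Δh, P + ½ρv² is constant, so P_low − P_up = ½ρ(v_up² − v_low²).
ΔP = ½·1.13·(114² − 101²) = 1580 Pa.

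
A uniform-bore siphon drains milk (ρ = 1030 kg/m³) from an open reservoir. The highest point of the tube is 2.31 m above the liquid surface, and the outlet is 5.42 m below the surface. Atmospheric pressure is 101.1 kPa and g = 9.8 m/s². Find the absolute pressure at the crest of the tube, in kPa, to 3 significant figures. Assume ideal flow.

From the surface to the outlet (both open to atmosphere, surface at rest): v = √(2g·h_out) = √(2·9.8·5.42) = 10.3 m/s.
The bore is uniform, so the speed at the crest is the same v. Bernoulli surface→crest: P_atm = P_top + ½ρv² + ρg·h_top.
P_top = 101100 − ½·1030·10.3² − 1030·9.8·2.31 = 23100 Pa.

P_top ≈ 23.1 kPa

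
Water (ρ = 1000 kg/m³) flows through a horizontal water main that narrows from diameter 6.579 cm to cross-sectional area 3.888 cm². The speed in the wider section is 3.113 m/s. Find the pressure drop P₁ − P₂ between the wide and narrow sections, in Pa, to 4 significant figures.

The volume flow rate is constant, so v₂ = (A₁/A₂)v₁ = (33.99/3.888)·3.113 = 27.22 m/s.
Bernoulli (h₁ = h₂): P₁ − P₂ = ½ρ(v₂² − v₁²).
P₁ − P₂ = ½·1000·(27.22² − 3.113²) = ½·1000·731.2 = 365600 Pa.

ΔP = 365600 Pa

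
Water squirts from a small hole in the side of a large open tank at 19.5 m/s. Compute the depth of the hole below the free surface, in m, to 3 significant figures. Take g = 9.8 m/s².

For a small hole in a large open tank, ½v² = gh, giving h = v²/(2g).
h = 19.5²/(2·9.8) = 380/19.60 = 19.4 m.

19.4 m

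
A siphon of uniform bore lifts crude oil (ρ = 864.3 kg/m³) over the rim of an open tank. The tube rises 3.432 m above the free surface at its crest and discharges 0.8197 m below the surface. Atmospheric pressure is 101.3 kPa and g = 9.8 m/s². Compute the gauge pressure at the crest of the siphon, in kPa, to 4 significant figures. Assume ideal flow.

P_gauge = -36.01 kPa

The outlet speed comes from Torricelli: v = √(2g·0.8197) = 4.008 m/s.
With constant cross-section the crest speed equals v; applying Bernoulli from the surface up to the crest, P_top = P_atm − ½ρv² − ρg·h_top.
P_top = 101300 − ½·864.3·4.008² − 864.3·9.8·3.432 = 65290 Pa. So P_gauge = P_top − P_atm = -36010 Pa.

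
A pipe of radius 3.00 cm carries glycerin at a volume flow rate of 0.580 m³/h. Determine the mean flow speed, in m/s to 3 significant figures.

Q = 0.580 m³/h = 0.000161 m³/s.
v = Q/A = 0.000161 / 0.00283 = 0.0570 m/s.

0.0570 m/s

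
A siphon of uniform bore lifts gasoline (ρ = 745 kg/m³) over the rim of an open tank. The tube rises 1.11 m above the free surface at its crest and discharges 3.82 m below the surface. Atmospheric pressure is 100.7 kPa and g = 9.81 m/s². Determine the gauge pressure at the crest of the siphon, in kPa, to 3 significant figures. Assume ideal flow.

The outlet speed comes from Torricelli: v = √(2g·3.82) = 8.66 m/s.
Continuity keeps v the same throughout the tube; from surface to crest, P_atm + 0 = P_top + ½ρv² + ρg·h_top.
P_top = 100700 − ½·745·8.66² − 745·9.81·1.11 = 64700 Pa. So P_gauge = P_top − P_atm = -36000 Pa.

-36.0 kPa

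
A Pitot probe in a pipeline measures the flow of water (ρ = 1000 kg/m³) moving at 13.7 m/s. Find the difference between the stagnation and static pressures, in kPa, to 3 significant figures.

Bernoulli between the free stream and the stagnation point: ½ρv² = P_stag − P_static.
ΔP = ½·1000·13.7² = 93800 Pa.

ΔP = 93.8 kPa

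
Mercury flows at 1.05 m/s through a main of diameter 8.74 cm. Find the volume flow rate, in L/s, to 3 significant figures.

Q = A·v = 0.00600 m² × 1.05 m/s = 0.00630 m³/s.
Converting: 0.00630 m³/s × 1000 = 6.30 L/s.

Q ≈ 6.30 L/s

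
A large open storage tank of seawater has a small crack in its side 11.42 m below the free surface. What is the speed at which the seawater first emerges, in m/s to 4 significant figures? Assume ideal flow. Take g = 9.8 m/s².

v = 14.96 m/s

The surface is effectively still and both ends are open, so ½v² = gh and v = √(2·9.8·11.42) = 14.96 m/s.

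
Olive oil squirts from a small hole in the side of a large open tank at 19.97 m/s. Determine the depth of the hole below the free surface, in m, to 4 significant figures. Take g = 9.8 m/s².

Torricelli: v = √(2gh), so h = v²/(2g).
h = 19.97²/(2·9.8) = 398.8/19.60 = 20.35 m.

h ≈ 20.35 m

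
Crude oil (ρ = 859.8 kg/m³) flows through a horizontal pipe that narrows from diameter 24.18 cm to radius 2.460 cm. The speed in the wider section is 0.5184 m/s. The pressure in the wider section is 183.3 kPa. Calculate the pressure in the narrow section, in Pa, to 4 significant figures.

116000 Pa

By continuity, v₂ = v₁·A₁/A₂ = 0.5184·(459.2/19.01) = 12.52 m/s.
Bernoulli (h₁ = h₂): P₁ − P₂ = ½ρ(v₂² − v₁²).
P₂ = P₁ − ½ρ(v₂² − v₁²) = 183300 − ½·859.8·(12.52² − 0.5184²) = 183300 − 67280 = 116000 Pa.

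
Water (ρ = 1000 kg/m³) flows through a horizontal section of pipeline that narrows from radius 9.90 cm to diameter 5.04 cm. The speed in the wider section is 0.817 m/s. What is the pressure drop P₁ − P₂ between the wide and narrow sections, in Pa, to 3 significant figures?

Mass conservation (A₁v₁ = A₂v₂) gives v₂ = 0.817 × 308/20.0 = 12.6 m/s.
Along the horizontal streamline, P + ½ρv² is constant.
P₁ − P₂ = ½·1000·(12.6² − 0.817²) = ½·1000·158 = 79200 Pa.

ΔP ≈ 79200 Pa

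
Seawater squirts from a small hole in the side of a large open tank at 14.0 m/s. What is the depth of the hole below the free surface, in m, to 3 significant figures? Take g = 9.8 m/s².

10.0 m

For a small hole in a large open tank, ½v² = gh, giving h = v²/(2g).
h = 14.0²/(2·9.8) = 196/19.60 = 10.0 m.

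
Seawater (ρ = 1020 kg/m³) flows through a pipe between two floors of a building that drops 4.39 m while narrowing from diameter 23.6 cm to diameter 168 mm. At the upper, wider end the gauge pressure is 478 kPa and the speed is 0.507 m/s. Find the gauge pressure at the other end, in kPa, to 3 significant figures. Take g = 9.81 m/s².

Mass conservation (A₁v₁ = A₂v₂) gives v₂ = 0.507 × 437/222 = 1.00 m/s.
Energy conservation along the streamline gives P₂ = P₁ − ½ρ(v₂² − v₁²) − ρg(h₂ − h₁).
P₂ = 478000 + ½·1020·(0.507² − 1.00²) − 1020·9.81·(−4.39) = 478000 + (-379) − (-43900) = 522000 Pa.

P₂ = 522 kPa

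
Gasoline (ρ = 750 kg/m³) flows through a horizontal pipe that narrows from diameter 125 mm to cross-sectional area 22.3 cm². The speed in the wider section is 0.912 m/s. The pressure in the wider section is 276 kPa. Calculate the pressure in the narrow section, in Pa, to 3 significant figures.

The volume flow rate is constant, so v₂ = (A₁/A₂)v₁ = (123/22.3)·0.912 = 5.02 m/s.
Along the horizontal streamline, P + ½ρv² is constant.
P₂ = P₁ − ½ρ(v₂² − v₁²) = 276000 − ½·750·(5.02² − 0.912²) = 276000 − 9130 = 267000 Pa.

P₂ ≈ 267000 Pa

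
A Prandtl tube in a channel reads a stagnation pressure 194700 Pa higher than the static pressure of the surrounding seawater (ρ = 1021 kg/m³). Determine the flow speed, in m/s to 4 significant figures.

The dynamic pressure equals the rise in static pressure at the stagnation point: ΔP = ½ρv².
v = √(2ΔP/ρ) = √(2·194700/1021) = 19.53 m/s.

v ≈ 19.53 m/s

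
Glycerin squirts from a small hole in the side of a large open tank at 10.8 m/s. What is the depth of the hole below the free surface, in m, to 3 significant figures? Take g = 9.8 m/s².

Inverting v = √(2gh) gives h = v² / 2g.
h = 10.8²/(2·9.8) = 117/19.60 = 5.95 m.

h ≈ 5.95 m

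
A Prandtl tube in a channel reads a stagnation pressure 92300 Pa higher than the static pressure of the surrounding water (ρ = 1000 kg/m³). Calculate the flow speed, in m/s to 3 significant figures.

v = 13.6 m/s

The dynamic pressure equals the rise in static pressure at the stagnation point: ΔP = ½ρv².
v = √(2ΔP/ρ) = √(2·92300/1000) = 13.6 m/s.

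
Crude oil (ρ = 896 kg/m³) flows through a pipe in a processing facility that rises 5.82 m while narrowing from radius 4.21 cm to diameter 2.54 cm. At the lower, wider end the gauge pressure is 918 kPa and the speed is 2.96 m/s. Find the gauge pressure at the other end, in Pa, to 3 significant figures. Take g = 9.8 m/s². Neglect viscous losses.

P₂ ≈ 397000 Pa

Mass conservation (A₁v₁ = A₂v₂) gives v₂ = 2.96 × 55.7/5.07 = 32.5 m/s.
Energy conservation along the streamline gives P₂ = P₁ − ½ρ(v₂² − v₁²) − ρg(h₂ − h₁).
P₂ = 918000 + ½·896·(2.96² − 32.5²) − 896·9.8·(+5.82) = 918000 + (-470000) − (51100) = 397000 Pa.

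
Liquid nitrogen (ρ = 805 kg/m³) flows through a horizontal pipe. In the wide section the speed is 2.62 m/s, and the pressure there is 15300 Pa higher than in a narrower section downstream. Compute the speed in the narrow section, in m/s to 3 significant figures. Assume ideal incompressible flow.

With h₁ = h₂, rearranging Bernoulli gives v₂ = √(v₁² + 2ΔP/ρ).
v₂ = √(2.62² + 2·15300/805) = √(6.86 + 38.0) = 6.70 m/s.

v₂ ≈ 6.70 m/s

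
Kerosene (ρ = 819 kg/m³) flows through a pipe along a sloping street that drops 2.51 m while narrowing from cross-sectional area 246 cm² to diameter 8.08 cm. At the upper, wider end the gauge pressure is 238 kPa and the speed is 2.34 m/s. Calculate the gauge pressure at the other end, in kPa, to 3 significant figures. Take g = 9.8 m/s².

P₂ = 209 kPa

The volume flow rate is constant, so v₂ = (A₁/A₂)v₁ = (246/51.3)·2.34 = 11.2 m/s.
Bernoulli: P₁ + ½ρv₁² + ρg h₁ = P₂ + ½ρv₂² + ρg h₂, so P₂ = P₁ + ½ρ(v₁² − v₂²) − ρg(h₂ − h₁).
P₂ = 238000 + ½·819·(2.34² − 11.2²) − 819·9.8·(−2.51) = 238000 + (-49400) − (-20100) = 209000 Pa.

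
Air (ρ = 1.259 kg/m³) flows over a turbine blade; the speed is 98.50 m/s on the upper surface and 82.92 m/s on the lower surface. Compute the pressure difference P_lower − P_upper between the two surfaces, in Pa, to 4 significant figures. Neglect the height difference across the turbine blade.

With negligible Δh, P + ½ρv² is constant, so P_low − P_up = ½ρ(v_up² − v_low²).
ΔP = ½·1.259·(98.50² − 82.92²) = 1779 Pa.

ΔP = 1779 Pa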